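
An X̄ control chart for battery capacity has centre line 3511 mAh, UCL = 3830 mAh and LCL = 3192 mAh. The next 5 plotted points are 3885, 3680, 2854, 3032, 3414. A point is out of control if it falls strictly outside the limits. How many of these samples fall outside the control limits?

Compare each point to [3192, 3830]: sample 1 = 3885 > UCL; sample 3 = 2854 < LCL; sample 4 = 3032 < LCL.

3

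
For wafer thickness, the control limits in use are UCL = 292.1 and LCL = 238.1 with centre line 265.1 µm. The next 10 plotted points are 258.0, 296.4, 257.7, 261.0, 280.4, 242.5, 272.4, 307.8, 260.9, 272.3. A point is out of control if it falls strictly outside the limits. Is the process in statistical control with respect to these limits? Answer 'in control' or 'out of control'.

out of control

Compare each point to [238.1, 292.1]: sample 2 = 296.4 > UCL; sample 8 = 307.8 > UCL.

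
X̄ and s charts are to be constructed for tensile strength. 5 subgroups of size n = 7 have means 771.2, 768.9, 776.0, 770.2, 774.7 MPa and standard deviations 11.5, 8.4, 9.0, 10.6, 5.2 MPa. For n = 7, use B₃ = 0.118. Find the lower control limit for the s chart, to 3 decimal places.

s̄ = (11.5 + 8.4 + 9.0 + 10.6 + 5.2) / 5 = 8.9400
LCL_s = B₃·s̄ = 0.118 × 8.9400 = 1.0549

1.055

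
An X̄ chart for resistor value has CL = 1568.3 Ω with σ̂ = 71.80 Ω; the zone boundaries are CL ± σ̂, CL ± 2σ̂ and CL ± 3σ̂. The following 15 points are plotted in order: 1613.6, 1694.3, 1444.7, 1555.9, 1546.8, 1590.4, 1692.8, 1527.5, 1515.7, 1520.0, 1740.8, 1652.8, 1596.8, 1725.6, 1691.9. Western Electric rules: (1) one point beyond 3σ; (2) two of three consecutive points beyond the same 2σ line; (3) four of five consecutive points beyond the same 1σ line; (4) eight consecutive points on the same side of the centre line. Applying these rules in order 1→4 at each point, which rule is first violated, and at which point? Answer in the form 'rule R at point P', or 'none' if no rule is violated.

Zone of each point (C = within 1σ̂, B = 1σ̂–2σ̂, A = 2σ̂–3σ̂, * = beyond 3σ̂; sign = side of CL): 1:+C, 2:+B, 3:-B, 4:-C, 5:-C, 6:+C, 7:+B, 8:-C, 9:-C, 10:-C, 11:+A, 12:+B, 13:+C, 14:+A, 15:+B
Rule 3 (four of five consecutive points beyond the same 1σ limit) is satisfied at point 15.

rule 3 at point 15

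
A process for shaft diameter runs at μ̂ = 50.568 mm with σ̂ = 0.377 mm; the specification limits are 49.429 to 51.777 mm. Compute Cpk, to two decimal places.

Cpu = (USL − μ̂) / (3σ̂) = (51.777 − 50.568) / (3 × 0.377) = 1.0690; Cpl = (μ̂ − LSL) / (3σ̂) = (50.568 − 49.429) / (3 × 0.377) = 1.0071; Cpk = min(Cpu, Cpl) = 1.0071

1.01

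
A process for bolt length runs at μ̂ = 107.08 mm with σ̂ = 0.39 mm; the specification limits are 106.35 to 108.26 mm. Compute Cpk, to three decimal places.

Cpu = (USL − μ̂) / (3σ̂) = (108.26 − 107.08) / (3 × 0.39) = 1.0085; Cpl = (μ̂ − LSL) / (3σ̂) = (107.08 − 106.35) / (3 × 0.39) = 0.6239; Cpk = min(Cpu, Cpl) = 0.6239

0.624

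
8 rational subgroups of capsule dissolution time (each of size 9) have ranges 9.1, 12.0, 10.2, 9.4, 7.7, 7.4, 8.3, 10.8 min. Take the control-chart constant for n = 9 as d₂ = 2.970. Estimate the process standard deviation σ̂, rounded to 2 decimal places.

3.15

R̄ = (9.1 + 12.0 + 10.2 + 9.4 + 7.7 + 7.4 + 8.3 + 10.8) / 8 = 9.3625
σ̂ = R̄ / d₂ = 9.3625 / 2.970 = 3.1524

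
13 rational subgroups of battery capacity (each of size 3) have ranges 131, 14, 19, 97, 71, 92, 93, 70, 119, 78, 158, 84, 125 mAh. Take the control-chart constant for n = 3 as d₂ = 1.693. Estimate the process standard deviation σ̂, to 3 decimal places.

R̄ = (131 + 14 + 19 + 97 + 71 + 92 + 93 + 70 + 119 + 78 + 158 + 84 + 125) / 13 = 88.5385
σ̂ = R̄ / d₂ = 88.5385 / 1.693 = 52.2968

52.297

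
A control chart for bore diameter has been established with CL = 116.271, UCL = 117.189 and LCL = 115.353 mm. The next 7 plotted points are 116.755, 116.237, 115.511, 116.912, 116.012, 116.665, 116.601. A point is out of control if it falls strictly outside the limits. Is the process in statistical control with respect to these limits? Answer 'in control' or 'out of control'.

in control

All 7 points lie within [115.353, 117.189].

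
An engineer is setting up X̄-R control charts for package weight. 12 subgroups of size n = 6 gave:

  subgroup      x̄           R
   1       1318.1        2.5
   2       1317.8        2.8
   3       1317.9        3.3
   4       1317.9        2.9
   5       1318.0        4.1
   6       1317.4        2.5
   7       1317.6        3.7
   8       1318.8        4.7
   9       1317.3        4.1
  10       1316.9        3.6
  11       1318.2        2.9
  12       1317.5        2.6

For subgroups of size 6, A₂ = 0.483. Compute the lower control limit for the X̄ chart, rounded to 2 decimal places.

X̄̄ = (1318.1 + 1317.8 + 1317.9 + 1317.9 + 1318.0 + 1317.4 + 1317.6 + 1318.8 + 1317.3 + 1316.9 + 1318.2 + 1317.5) / 12 = 15813.4000 / 12 = 1317.7833
R̄ = (2.5 + 2.8 + 3.3 + 2.9 + 4.1 + 2.5 + 3.7 + 4.7 + 4.1 + 3.6 + 2.9 + 2.6) / 12 = 39.7000 / 12 = 3.3083
LCL = X̄̄ − A₂·R̄ = 1317.7833 − 0.483 × 3.3083 = 1316.1854

1316.19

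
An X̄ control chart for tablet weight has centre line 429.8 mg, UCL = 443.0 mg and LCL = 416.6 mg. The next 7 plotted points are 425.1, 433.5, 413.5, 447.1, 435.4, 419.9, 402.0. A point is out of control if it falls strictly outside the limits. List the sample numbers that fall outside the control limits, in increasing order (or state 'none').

Compare each point to [416.6, 443.0]: sample 3 = 413.5 < LCL; sample 4 = 447.1 > UCL; sample 7 = 402.0 < LCL.

3, 4, 7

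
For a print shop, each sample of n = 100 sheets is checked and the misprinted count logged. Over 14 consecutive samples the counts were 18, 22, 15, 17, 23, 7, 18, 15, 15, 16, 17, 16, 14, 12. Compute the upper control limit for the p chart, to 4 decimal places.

0.2709

p̄ = Σdᵢ / (k·n) = 225 / (14 × 100) = 0.16071
UCL = p̄ + 3·√(p̄(1−p̄)/n) = 0.16071 + 3 × √(0.16071×0.83929/100) = 0.16071 + 3 × 0.03673 = 0.27089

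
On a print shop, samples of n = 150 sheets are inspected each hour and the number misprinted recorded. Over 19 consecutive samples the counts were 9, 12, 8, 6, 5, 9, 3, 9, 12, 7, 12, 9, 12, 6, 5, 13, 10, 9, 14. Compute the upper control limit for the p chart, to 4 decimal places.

p̄ = Σdᵢ / (k·n) = 170 / (19 × 150) = 0.05965
UCL = p̄ + 3·√(p̄(1−p̄)/n) = 0.05965 + 3 × √(0.05965×0.94035/150) = 0.05965 + 3 × 0.01934 = 0.11766

0.1177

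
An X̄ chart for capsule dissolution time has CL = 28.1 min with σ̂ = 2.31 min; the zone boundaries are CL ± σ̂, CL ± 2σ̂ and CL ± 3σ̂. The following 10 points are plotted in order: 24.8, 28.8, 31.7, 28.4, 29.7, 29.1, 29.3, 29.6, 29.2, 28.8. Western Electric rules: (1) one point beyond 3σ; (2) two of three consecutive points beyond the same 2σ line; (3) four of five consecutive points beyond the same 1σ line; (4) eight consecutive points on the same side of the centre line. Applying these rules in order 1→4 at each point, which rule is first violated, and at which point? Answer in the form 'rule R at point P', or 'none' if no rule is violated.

rule 4 at point 9

Zone of each point (C = within 1σ̂, B = 1σ̂–2σ̂, A = 2σ̂–3σ̂, * = beyond 3σ̂; sign = side of CL): 1:-B, 2:+C, 3:+B, 4:+C, 5:+C, 6:+C, 7:+C, 8:+C, 9:+C, 10:+C
Rule 4 (eight consecutive points on the same side of the centre line) is satisfied at point 9.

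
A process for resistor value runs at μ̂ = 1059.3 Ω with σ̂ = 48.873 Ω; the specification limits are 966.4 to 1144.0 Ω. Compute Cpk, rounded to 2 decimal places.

Cpu = (USL − μ̂) / (3σ̂) = (1144.0 − 1059.3) / (3 × 48.873) = 0.5777; Cpl = (μ̂ − LSL) / (3σ̂) = (1059.3 − 966.4) / (3 × 48.873) = 0.6336; Cpk = min(Cpu, Cpl) = 0.5777

0.58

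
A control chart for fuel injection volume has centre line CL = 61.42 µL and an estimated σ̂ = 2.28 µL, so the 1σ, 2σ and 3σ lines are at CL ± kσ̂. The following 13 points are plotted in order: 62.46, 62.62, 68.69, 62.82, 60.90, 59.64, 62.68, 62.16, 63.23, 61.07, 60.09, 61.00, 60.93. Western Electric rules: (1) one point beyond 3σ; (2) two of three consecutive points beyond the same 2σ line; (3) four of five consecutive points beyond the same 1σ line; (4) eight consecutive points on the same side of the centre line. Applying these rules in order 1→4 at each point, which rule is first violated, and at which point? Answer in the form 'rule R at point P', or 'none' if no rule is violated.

Zone of each point (C = within 1σ̂, B = 1σ̂–2σ̂, A = 2σ̂–3σ̂, * = beyond 3σ̂; sign = side of CL): 1:+C, 2:+C, 3:+*, 4:+C, 5:-C, 6:-C, 7:+C, 8:+C, 9:+C, 10:-C, 11:-C, 12:-C, 13:-C
Rule 1 (one point beyond the 3σ limits) is satisfied at point 3.

rule 1 at point 3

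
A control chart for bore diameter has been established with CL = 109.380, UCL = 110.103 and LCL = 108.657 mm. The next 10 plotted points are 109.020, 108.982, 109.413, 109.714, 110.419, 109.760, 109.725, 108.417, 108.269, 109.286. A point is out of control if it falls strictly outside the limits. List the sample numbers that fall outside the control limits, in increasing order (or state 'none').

5, 8, 9

Compare each point to [108.657, 110.103]: sample 5 = 110.419 > UCL; sample 8 = 108.417 < LCL; sample 9 = 108.269 < LCL.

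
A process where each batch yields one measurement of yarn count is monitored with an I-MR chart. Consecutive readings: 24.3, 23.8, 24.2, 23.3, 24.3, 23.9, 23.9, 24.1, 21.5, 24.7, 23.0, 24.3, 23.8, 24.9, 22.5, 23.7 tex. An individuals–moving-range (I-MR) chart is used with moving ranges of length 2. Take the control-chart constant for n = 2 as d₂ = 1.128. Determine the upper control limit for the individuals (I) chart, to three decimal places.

X̄ = (24.3 + 23.8 + 24.2 + 23.3 + 24.3 + 23.9 + 23.9 + 24.1 + 21.5 + 24.7 + 23.0 + 24.3 + 23.8 + 24.9 + 22.5 + 23.7) / 16 = 23.7625
Moving ranges: 0.5, 0.4, 0.9, 1.0, 0.4, 0.0, 0.2, 2.6, 3.2, 1.7, 1.3, 0.5, 1.1, 2.4, 1.2; M̄R̄ = 17.4000 / 15 = 1.1600
UCL = X̄ + 3·M̄R̄/d₂ = 23.7625 + 3 × 1.1600 / 1.128 = 26.8476

26.848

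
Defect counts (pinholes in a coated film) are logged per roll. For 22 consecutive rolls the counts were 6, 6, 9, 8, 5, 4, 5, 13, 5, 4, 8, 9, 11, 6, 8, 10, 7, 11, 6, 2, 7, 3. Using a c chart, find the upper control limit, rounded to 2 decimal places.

14.87

c̄ = (6 + 6 + 9 + 8 + 5 + 4 + 5 + 13 + 5 + 4 + 8 + 9 + 11 + 6 + 8 + 10 + 7 + 11 + 6 + 2 + 7 + 3) / 22 = 153 / 22 = 6.9545
UCL = c̄ + 3√c̄ = 6.9545 + 3 × √6.9545 = 6.9545 + 3 × 2.6371 = 14.8660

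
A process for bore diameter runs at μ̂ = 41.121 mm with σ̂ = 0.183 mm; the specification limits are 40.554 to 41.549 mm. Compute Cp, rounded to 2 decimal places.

0.91

Cp = (USL − LSL) / (6σ̂) = (41.549 − 40.554) / (6 × 0.183) = 0.9950 / 1.0980 = 0.9062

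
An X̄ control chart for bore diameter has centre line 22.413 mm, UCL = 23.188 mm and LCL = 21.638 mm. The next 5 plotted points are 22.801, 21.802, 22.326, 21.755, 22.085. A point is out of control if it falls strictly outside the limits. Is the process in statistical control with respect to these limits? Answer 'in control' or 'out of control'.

All 5 points lie within [21.638, 23.188].

in control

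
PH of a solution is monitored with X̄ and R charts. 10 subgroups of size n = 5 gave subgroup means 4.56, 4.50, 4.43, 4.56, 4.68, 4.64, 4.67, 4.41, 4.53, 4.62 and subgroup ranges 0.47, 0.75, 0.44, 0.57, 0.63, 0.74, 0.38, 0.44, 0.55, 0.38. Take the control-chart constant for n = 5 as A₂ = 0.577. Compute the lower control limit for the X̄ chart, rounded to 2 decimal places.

X̄̄ = (4.56 + 4.50 + 4.43 + 4.56 + 4.68 + 4.64 + 4.67 + 4.41 + 4.53 + 4.62) / 10 = 45.6000 / 10 = 4.5600
R̄ = (0.47 + 0.75 + 0.44 + 0.57 + 0.63 + 0.74 + 0.38 + 0.44 + 0.55 + 0.38) / 10 = 5.3500 / 10 = 0.5350
LCL = X̄̄ − A₂·R̄ = 4.5600 − 0.577 × 0.5350 = 4.2513

4.25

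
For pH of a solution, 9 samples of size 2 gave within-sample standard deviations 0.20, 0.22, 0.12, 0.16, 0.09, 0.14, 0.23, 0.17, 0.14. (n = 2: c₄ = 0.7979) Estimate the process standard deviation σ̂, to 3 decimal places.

0.205

s̄ = (0.20 + 0.22 + 0.12 + 0.16 + 0.09 + 0.14 + 0.23 + 0.17 + 0.14) / 9 = 0.1633
σ̂ = s̄ / c₄ = 0.1633 / 0.7979 = 0.2047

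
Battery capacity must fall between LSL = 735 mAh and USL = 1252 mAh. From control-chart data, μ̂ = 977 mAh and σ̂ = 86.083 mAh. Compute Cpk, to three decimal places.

Cpu = (USL − μ̂) / (3σ̂) = (1252 − 977) / (3 × 86.083) = 1.0649; Cpl = (μ̂ − LSL) / (3σ̂) = (977 − 735) / (3 × 86.083) = 0.9371; Cpk = min(Cpu, Cpl) = 0.9371

0.937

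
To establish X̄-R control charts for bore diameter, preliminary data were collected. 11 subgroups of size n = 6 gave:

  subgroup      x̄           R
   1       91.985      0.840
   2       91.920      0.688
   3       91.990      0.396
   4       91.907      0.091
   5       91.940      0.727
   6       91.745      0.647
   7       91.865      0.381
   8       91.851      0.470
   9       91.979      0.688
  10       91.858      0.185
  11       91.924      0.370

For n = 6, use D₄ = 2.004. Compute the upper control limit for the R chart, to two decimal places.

R̄ = (0.840 + 0.688 + 0.396 + 0.091 + 0.727 + 0.647 + 0.381 + 0.470 + 0.688 + 0.185 + 0.370) / 11 = 5.4830 / 11 = 0.4985
UCL_R = D₄·R̄ = 2.004 × 0.4985 = 0.9989

1.00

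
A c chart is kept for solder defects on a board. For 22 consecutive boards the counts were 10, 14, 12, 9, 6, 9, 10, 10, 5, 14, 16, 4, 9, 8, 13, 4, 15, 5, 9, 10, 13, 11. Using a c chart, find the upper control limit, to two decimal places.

c̄ = (10 + 14 + 12 + 9 + 6 + 9 + 10 + 10 + 5 + 14 + 16 + 4 + 9 + 8 + 13 + 4 + 15 + 5 + 9 + 10 + 13 + 11) / 22 = 216 / 22 = 9.8182
UCL = c̄ + 3√c̄ = 9.8182 + 3 × √9.8182 = 9.8182 + 3 × 3.1334 = 19.2184

19.22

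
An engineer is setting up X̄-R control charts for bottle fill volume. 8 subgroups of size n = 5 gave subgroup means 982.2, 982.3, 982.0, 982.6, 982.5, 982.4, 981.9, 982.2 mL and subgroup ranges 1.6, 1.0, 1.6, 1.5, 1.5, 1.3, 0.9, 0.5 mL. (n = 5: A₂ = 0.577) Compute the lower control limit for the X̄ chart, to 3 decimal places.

981.548

X̄̄ = (982.2 + 982.3 + 982.0 + 982.6 + 982.5 + 982.4 + 981.9 + 982.2) / 8 = 7858.1000 / 8 = 982.2625
R̄ = (1.6 + 1.0 + 1.6 + 1.5 + 1.5 + 1.3 + 0.9 + 0.5) / 8 = 9.9000 / 8 = 1.2375
LCL = X̄̄ − A₂·R̄ = 982.2625 − 0.577 × 1.2375 = 981.5485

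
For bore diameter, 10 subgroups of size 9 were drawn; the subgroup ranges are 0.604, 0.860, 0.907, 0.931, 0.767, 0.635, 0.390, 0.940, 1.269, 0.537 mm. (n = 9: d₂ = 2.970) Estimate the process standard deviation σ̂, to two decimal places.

R̄ = (0.604 + 0.860 + 0.907 + 0.931 + 0.767 + 0.635 + 0.390 + 0.940 + 1.269 + 0.537) / 10 = 0.7840
σ̂ = R̄ / d₂ = 0.7840 / 2.970 = 0.2640

0.26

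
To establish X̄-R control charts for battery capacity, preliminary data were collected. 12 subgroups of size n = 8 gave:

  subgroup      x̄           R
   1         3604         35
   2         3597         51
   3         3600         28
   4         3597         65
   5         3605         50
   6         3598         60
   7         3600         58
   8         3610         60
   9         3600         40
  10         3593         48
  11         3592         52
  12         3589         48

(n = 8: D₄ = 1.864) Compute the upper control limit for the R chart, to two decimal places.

R̄ = (35 + 51 + 28 + 65 + 50 + 60 + 58 + 60 + 40 + 48 + 52 + 48) / 12 = 595.0000 / 12 = 49.5833
UCL_R = D₄·R̄ = 1.864 × 49.5833 = 92.4233

92.42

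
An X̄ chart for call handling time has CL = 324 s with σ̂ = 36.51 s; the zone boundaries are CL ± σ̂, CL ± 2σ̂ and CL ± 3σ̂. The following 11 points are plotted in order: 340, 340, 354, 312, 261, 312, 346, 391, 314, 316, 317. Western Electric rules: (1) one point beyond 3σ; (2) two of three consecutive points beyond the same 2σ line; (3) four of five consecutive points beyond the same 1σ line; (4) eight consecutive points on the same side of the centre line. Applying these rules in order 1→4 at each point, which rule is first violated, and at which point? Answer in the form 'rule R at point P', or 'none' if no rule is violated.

none

Zone of each point (C = within 1σ̂, B = 1σ̂–2σ̂, A = 2σ̂–3σ̂, * = beyond 3σ̂; sign = side of CL): 1:+C, 2:+C, 3:+C, 4:-C, 5:-B, 6:-C, 7:+C, 8:+B, 9:-C, 10:-C, 11:-C
No rule fires across all 11 points.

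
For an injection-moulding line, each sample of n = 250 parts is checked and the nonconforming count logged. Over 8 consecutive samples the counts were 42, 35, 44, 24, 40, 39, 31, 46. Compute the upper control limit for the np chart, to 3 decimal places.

p̄ = Σdᵢ / (k·n) = 301 / (8 × 250) = 0.15050
UCL = np̄ + 3·√(np̄(1−p̄)) = 37.6250 + 3 × √(37.6250×0.84950) = 37.6250 + 3 × 5.6535 = 54.5856

54.586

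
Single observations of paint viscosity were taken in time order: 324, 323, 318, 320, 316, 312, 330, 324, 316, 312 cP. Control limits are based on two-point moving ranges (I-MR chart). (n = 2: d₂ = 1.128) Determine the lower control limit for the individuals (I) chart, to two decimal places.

X̄ = (324 + 323 + 318 + 320 + 316 + 312 + 330 + 324 + 316 + 312) / 10 = 319.5000
Moving ranges: 1, 5, 2, 4, 4, 18, 6, 8, 4; M̄R̄ = 52.0000 / 9 = 5.7778
LCL = X̄ − 3·M̄R̄/d₂ = 319.5000 − 3 × 5.7778 / 1.128 = 304.1336

304.13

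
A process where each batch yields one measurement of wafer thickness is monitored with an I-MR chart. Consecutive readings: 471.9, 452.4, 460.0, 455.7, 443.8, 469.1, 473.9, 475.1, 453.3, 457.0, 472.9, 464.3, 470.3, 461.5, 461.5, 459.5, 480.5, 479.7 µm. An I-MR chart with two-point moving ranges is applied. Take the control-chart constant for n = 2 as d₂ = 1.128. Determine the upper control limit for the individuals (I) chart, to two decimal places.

490.11

X̄ = (471.9 + 452.4 + 460.0 + 455.7 + 443.8 + 469.1 + 473.9 + 475.1 + 453.3 + 457.0 + 472.9 + 464.3 + 470.3 + 461.5 + 461.5 + 459.5 + 480.5 + 479.7) / 18 = 464.5778
Moving ranges: 19.5, 7.6, 4.3, 11.9, 25.3, 4.8, 1.2, 21.8, 3.7, 15.9, 8.6, 6.0, 8.8, 0.0, 2.0, 21.0, 0.8; M̄R̄ = 163.2000 / 17 = 9.6000
UCL = X̄ + 3·M̄R̄/d₂ = 464.5778 + 3 × 9.6000 / 1.128 = 490.1097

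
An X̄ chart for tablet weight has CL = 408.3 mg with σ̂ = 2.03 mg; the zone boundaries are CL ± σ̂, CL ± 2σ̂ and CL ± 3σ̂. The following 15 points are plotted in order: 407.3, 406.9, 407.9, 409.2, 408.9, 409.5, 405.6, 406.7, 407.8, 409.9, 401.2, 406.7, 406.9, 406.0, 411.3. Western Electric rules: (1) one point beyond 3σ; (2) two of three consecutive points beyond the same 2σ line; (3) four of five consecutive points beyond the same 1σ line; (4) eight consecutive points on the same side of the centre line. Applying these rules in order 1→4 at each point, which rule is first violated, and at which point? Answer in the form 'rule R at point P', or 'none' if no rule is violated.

rule 1 at point 11

Zone of each point (C = within 1σ̂, B = 1σ̂–2σ̂, A = 2σ̂–3σ̂, * = beyond 3σ̂; sign = side of CL): 1:-C, 2:-C, 3:-C, 4:+C, 5:+C, 6:+C, 7:-B, 8:-C, 9:-C, 10:+C, 11:-*, 12:-C, 13:-C, 14:-B, 15:+B
Rule 1 (one point beyond the 3σ limits) is satisfied at point 11.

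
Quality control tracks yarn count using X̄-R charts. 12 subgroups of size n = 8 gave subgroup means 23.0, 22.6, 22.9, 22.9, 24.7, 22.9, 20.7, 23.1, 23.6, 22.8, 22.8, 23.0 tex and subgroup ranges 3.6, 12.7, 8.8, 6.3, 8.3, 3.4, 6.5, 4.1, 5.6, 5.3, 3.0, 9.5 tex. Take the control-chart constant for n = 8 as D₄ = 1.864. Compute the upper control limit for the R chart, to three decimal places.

R̄ = (3.6 + 12.7 + 8.8 + 6.3 + 8.3 + 3.4 + 6.5 + 4.1 + 5.6 + 5.3 + 3.0 + 9.5) / 12 = 77.1000 / 12 = 6.4250
UCL_R = D₄·R̄ = 1.864 × 6.4250 = 11.9762

11.976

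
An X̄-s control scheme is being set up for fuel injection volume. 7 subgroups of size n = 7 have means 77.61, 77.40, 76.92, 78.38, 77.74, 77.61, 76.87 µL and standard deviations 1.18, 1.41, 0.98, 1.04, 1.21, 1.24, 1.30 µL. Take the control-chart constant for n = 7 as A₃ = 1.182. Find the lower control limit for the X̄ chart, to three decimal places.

76.093

X̄̄ = (77.61 + 77.40 + 76.92 + 78.38 + 77.74 + 77.61 + 76.87) / 7 = 77.5043
s̄ = (1.18 + 1.41 + 0.98 + 1.04 + 1.21 + 1.24 + 1.30) / 7 = 1.1943
LCL = X̄̄ − A₃·s̄ = 77.5043 − 1.182 × 1.1943 = 76.0926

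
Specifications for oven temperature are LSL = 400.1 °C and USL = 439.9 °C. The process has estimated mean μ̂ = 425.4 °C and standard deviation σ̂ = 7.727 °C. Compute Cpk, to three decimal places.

0.626

Cpu = (USL − μ̂) / (3σ̂) = (439.9 − 425.4) / (3 × 7.727) = 0.6255; Cpl = (μ̂ − LSL) / (3σ̂) = (425.4 − 400.1) / (3 × 7.727) = 1.0914; Cpk = min(Cpu, Cpl) = 0.6255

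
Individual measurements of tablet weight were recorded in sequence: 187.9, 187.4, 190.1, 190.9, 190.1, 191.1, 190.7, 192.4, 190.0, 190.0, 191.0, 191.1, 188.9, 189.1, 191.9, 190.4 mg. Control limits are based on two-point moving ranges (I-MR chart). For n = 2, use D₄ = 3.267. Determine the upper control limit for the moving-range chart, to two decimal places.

3.94

Moving ranges: 0.5, 2.7, 0.8, 0.8, 1.0, 0.4, 1.7, 2.4, 0.0, 1.0, 0.1, 2.2, 0.2, 2.8, 1.5; M̄R̄ = 18.1000 / 15 = 1.2067
UCL_MR = D₄·M̄R̄ = 3.267 × 1.2067 = 3.9422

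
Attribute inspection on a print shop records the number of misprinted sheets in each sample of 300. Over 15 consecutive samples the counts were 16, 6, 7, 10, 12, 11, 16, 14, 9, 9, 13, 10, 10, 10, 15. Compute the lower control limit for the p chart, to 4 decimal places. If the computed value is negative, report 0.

p̄ = Σdᵢ / (k·n) = 168 / (15 × 300) = 0.03733
LCL = p̄ − 3·√(p̄(1−p̄)/n) = 0.03733 − 3 × 0.01095 = 0.00450

0.0045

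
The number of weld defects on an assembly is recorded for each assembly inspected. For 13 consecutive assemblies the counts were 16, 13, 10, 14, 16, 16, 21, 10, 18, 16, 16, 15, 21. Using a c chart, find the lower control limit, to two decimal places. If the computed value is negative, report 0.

c̄ = (16 + 13 + 10 + 14 + 16 + 16 + 21 + 10 + 18 + 16 + 16 + 15 + 21) / 13 = 202 / 13 = 15.5385
LCL = c̄ − 3√c̄ = 15.5385 − 3 × 3.9419 = 3.7128

3.71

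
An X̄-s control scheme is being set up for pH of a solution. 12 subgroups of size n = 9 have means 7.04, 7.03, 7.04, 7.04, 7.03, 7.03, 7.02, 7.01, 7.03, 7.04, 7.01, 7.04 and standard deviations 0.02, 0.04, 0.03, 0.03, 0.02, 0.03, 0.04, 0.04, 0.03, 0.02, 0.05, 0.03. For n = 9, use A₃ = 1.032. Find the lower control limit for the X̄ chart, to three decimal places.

6.997

X̄̄ = (7.04 + 7.03 + 7.04 + 7.04 + 7.03 + 7.03 + 7.02 + 7.01 + 7.03 + 7.04 + 7.01 + 7.04) / 12 = 7.0300
s̄ = (0.02 + 0.04 + 0.03 + 0.03 + 0.02 + 0.03 + 0.04 + 0.04 + 0.03 + 0.02 + 0.05 + 0.03) / 12 = 0.0317
LCL = X̄̄ − A₃·s̄ = 7.0300 − 1.032 × 0.0317 = 6.9973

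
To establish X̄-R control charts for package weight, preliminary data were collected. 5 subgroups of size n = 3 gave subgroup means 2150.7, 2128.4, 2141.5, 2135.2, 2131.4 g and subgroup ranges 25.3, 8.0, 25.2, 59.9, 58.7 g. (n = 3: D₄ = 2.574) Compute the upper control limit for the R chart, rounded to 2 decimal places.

R̄ = (25.3 + 8.0 + 25.2 + 59.9 + 58.7) / 5 = 177.1000 / 5 = 35.4200
UCL_R = D₄·R̄ = 2.574 × 35.4200 = 91.1711

91.17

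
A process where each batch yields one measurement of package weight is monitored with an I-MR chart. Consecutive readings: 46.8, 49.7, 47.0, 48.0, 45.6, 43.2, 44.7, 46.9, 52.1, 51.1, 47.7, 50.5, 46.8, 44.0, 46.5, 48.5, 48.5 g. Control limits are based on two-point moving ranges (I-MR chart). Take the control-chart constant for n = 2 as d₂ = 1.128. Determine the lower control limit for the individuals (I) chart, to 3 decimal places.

X̄ = (46.8 + 49.7 + 47.0 + 48.0 + 45.6 + 43.2 + 44.7 + 46.9 + 52.1 + 51.1 + 47.7 + 50.5 + 46.8 + 44.0 + 46.5 + 48.5 + 48.5) / 17 = 47.5059
Moving ranges: 2.9, 2.7, 1.0, 2.4, 2.4, 1.5, 2.2, 5.2, 1.0, 3.4, 2.8, 3.7, 2.8, 2.5, 2.0, 0.0; M̄R̄ = 38.5000 / 16 = 2.4062
LCL = X̄ − 3·M̄R̄/d₂ = 47.5059 − 3 × 2.4062 / 1.128 = 41.1063

41.106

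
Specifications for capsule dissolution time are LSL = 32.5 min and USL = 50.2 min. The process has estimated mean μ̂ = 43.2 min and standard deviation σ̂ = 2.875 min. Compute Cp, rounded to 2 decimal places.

1.03

Cp = (USL − LSL) / (6σ̂) = (50.2 − 32.5) / (6 × 2.875) = 17.7000 / 17.2500 = 1.0261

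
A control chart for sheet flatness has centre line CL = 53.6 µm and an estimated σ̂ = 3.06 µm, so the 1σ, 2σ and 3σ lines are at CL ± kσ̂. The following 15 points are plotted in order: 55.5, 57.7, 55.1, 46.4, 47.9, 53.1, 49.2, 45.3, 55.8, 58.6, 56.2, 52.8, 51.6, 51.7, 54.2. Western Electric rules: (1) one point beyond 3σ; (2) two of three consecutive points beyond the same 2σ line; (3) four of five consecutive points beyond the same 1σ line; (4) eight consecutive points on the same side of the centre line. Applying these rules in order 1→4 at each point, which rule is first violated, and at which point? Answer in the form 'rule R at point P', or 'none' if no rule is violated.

rule 3 at point 8

Zone of each point (C = within 1σ̂, B = 1σ̂–2σ̂, A = 2σ̂–3σ̂, * = beyond 3σ̂; sign = side of CL): 1:+C, 2:+B, 3:+C, 4:-A, 5:-B, 6:-C, 7:-B, 8:-A, 9:+C, 10:+B, 11:+C, 12:-C, 13:-C, 14:-C, 15:+C
Rule 3 (four of five consecutive points beyond the same 1σ limit) is satisfied at point 8.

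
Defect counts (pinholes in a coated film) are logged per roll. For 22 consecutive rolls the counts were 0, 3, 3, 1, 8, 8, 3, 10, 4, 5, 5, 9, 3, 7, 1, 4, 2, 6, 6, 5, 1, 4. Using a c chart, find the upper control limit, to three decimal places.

10.786

c̄ = (0 + 3 + 3 + 1 + 8 + 8 + 3 + 10 + 4 + 5 + 5 + 9 + 3 + 7 + 1 + 4 + 2 + 6 + 6 + 5 + 1 + 4) / 22 = 98 / 22 = 4.4545
UCL = c̄ + 3√c̄ = 4.4545 + 3 × √4.4545 = 4.4545 + 3 × 2.1106 = 10.7863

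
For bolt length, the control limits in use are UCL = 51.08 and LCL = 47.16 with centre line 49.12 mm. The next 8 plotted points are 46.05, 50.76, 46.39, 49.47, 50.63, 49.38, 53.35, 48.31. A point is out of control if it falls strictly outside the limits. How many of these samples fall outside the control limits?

3

Compare each point to [47.16, 51.08]: sample 1 = 46.05 < LCL; sample 3 = 46.39 < LCL; sample 7 = 53.35 > UCL.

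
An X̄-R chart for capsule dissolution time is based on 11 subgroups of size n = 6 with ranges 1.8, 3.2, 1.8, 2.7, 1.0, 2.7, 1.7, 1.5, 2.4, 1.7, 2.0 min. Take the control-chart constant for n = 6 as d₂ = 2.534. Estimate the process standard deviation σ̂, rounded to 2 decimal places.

R̄ = (1.8 + 3.2 + 1.8 + 2.7 + 1.0 + 2.7 + 1.7 + 1.5 + 2.4 + 1.7 + 2.0) / 11 = 2.0455
σ̂ = R̄ / d₂ = 2.0455 / 2.534 = 0.8072

0.81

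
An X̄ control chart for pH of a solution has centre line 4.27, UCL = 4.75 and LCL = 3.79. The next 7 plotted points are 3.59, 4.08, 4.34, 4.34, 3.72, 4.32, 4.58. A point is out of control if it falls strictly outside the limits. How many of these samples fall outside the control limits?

Compare each point to [3.79, 4.75]: sample 1 = 3.59 < LCL; sample 5 = 3.72 < LCL.

2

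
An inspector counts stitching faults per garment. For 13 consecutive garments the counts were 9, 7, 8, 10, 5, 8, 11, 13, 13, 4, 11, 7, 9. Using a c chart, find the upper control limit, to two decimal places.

c̄ = (9 + 7 + 8 + 10 + 5 + 8 + 11 + 13 + 13 + 4 + 11 + 7 + 9) / 13 = 115 / 13 = 8.8462
UCL = c̄ + 3√c̄ = 8.8462 + 3 × √8.8462 = 8.8462 + 3 × 2.9742 = 17.7689

17.77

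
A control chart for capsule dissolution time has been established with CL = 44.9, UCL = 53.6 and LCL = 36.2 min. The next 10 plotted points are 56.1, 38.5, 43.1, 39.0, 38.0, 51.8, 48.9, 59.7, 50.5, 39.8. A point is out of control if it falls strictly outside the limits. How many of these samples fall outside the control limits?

Compare each point to [36.2, 53.6]: sample 1 = 56.1 > UCL; sample 8 = 59.7 > UCL.

2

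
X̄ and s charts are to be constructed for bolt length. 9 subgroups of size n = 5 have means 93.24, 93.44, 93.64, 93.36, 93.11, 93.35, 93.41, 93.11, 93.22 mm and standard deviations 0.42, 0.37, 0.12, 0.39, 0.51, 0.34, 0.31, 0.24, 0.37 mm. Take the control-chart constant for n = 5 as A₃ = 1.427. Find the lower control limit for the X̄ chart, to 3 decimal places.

92.833

X̄̄ = (93.24 + 93.44 + 93.64 + 93.36 + 93.11 + 93.35 + 93.41 + 93.11 + 93.22) / 9 = 93.3200
s̄ = (0.42 + 0.37 + 0.12 + 0.39 + 0.51 + 0.34 + 0.31 + 0.24 + 0.37) / 9 = 0.3411
LCL = X̄̄ − A₃·s̄ = 93.3200 − 1.427 × 0.3411 = 92.8332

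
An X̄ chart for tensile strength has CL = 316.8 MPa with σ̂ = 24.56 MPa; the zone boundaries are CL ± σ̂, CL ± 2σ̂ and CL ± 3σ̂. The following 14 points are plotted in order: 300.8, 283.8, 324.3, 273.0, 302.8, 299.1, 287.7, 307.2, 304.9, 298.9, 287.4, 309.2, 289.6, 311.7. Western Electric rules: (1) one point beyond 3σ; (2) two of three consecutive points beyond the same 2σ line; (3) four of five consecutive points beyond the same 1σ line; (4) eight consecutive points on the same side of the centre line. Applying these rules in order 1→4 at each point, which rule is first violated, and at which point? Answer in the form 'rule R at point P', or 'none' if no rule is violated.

rule 4 at point 11

Zone of each point (C = within 1σ̂, B = 1σ̂–2σ̂, A = 2σ̂–3σ̂, * = beyond 3σ̂; sign = side of CL): 1:-C, 2:-B, 3:+C, 4:-B, 5:-C, 6:-C, 7:-B, 8:-C, 9:-C, 10:-C, 11:-B, 12:-C, 13:-B, 14:-C
Rule 4 (eight consecutive points on the same side of the centre line) is satisfied at point 11.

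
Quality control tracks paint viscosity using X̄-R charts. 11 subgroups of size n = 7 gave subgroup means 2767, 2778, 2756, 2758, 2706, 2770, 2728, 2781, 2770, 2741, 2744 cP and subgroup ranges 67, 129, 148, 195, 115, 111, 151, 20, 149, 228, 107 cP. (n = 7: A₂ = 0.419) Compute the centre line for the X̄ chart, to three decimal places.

2754.455

X̄̄ = (2767 + 2778 + 2756 + 2758 + 2706 + 2770 + 2728 + 2781 + 2770 + 2741 + 2744) / 11 = 30299.0000 / 11 = 2754.4545
CL = X̄̄ = 2754.4545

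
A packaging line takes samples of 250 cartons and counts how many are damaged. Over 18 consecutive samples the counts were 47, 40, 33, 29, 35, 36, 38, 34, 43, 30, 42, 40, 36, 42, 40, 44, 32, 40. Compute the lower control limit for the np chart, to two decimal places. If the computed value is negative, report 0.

20.83

p̄ = Σdᵢ / (k·n) = 681 / (18 × 250) = 0.15133
LCL = np̄ − 3·√(np̄(1−p̄)) = 37.8333 − 3 × 5.6664 = 20.8342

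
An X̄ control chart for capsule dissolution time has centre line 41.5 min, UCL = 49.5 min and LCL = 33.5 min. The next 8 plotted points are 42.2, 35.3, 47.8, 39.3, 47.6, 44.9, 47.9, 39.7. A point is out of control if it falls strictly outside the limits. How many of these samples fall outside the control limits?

0

All 8 points lie within [33.5, 49.5].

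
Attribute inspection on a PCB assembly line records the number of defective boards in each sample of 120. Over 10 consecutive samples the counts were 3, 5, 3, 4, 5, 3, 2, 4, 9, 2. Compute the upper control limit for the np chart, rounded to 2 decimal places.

p̄ = Σdᵢ / (k·n) = 40 / (10 × 120) = 0.03333
UCL = np̄ + 3·√(np̄(1−p̄)) = 4.0000 + 3 × √(4.0000×0.96667) = 4.0000 + 3 × 1.9664 = 9.8992

9.90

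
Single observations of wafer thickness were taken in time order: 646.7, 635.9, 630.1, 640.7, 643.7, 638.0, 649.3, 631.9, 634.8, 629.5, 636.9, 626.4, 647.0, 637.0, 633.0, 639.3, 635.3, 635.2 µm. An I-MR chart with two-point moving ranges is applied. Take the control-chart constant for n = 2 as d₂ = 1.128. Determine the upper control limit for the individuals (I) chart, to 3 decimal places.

658.491

X̄ = (646.7 + 635.9 + 630.1 + 640.7 + 643.7 + 638.0 + 649.3 + 631.9 + 634.8 + 629.5 + 636.9 + 626.4 + 647.0 + 637.0 + 633.0 + 639.3 + 635.3 + 635.2) / 18 = 637.2611
Moving ranges: 10.8, 5.8, 10.6, 3.0, 5.7, 11.3, 17.4, 2.9, 5.3, 7.4, 10.5, 20.6, 10.0, 4.0, 6.3, 4.0, 0.1; M̄R̄ = 135.7000 / 17 = 7.9824
UCL = X̄ + 3·M̄R̄/d₂ = 637.2611 + 3 × 7.9824 / 1.128 = 658.4908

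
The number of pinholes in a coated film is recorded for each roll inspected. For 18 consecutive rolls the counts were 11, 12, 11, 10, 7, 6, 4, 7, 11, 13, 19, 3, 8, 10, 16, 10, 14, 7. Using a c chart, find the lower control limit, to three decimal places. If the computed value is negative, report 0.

0.484

c̄ = (11 + 12 + 11 + 10 + 7 + 6 + 4 + 7 + 11 + 13 + 19 + 3 + 8 + 10 + 16 + 10 + 14 + 7) / 18 = 179 / 18 = 9.9444
LCL = c̄ − 3√c̄ = 9.9444 − 3 × 3.1535 = 0.4840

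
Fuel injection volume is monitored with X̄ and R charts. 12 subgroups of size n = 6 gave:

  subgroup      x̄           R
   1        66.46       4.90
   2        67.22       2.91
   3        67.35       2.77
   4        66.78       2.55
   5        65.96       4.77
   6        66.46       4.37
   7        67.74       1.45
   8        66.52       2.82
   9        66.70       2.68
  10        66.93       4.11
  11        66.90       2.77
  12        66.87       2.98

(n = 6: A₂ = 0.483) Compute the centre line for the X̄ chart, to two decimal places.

X̄̄ = (66.46 + 67.22 + 67.35 + 66.78 + 65.96 + 66.46 + 67.74 + 66.52 + 66.70 + 66.93 + 66.90 + 66.87) / 12 = 801.8900 / 12 = 66.8242
CL = X̄̄ = 66.8242

66.82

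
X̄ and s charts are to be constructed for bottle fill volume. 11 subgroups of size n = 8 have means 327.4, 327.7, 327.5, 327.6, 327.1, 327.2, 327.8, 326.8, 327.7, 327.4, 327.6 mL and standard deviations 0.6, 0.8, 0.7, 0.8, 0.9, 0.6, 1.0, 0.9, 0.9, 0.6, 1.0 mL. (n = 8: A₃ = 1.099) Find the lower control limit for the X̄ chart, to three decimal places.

X̄̄ = (327.4 + 327.7 + 327.5 + 327.6 + 327.1 + 327.2 + 327.8 + 326.8 + 327.7 + 327.4 + 327.6) / 11 = 327.4364
s̄ = (0.6 + 0.8 + 0.7 + 0.8 + 0.9 + 0.6 + 1.0 + 0.9 + 0.9 + 0.6 + 1.0) / 11 = 0.8000
LCL = X̄̄ − A₃·s̄ = 327.4364 − 1.099 × 0.8000 = 326.5572

326.557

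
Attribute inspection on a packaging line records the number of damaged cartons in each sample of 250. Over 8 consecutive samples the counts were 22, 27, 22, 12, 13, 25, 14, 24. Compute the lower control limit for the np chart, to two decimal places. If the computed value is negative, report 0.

p̄ = Σdᵢ / (k·n) = 159 / (8 × 250) = 0.07950
LCL = np̄ − 3·√(np̄(1−p̄)) = 19.8750 − 3 × 4.2773 = 7.0432

7.04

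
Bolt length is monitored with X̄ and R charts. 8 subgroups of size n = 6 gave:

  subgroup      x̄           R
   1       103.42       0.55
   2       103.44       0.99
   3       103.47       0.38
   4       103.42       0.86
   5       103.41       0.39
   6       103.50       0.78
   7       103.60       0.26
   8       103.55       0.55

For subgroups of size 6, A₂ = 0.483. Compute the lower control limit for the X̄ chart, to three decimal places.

103.189

X̄̄ = (103.42 + 103.44 + 103.47 + 103.42 + 103.41 + 103.50 + 103.60 + 103.55) / 8 = 827.8100 / 8 = 103.4762
R̄ = (0.55 + 0.99 + 0.38 + 0.86 + 0.39 + 0.78 + 0.26 + 0.55) / 8 = 4.7600 / 8 = 0.5950
LCL = X̄̄ − A₂·R̄ = 103.4762 − 0.483 × 0.5950 = 103.1889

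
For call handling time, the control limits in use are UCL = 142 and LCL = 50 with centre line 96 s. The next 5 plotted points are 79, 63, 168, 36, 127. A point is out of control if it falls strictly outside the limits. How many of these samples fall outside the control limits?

2

Compare each point to [50, 142]: sample 3 = 168 > UCL; sample 4 = 36 < LCL.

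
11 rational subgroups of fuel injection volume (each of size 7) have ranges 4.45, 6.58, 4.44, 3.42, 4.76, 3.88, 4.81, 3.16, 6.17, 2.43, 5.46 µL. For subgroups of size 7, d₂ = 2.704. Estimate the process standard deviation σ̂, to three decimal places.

1.666

R̄ = (4.45 + 6.58 + 4.44 + 3.42 + 4.76 + 3.88 + 4.81 + 3.16 + 6.17 + 2.43 + 5.46) / 11 = 4.5055
σ̂ = R̄ / d₂ = 4.5055 / 2.704 = 1.6662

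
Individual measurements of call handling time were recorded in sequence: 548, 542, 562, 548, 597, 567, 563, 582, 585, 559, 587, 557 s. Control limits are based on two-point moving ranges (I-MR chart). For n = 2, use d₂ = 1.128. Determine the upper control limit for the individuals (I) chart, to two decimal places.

X̄ = (548 + 542 + 562 + 548 + 597 + 567 + 563 + 582 + 585 + 559 + 587 + 557) / 12 = 566.4167
Moving ranges: 6, 20, 14, 49, 30, 4, 19, 3, 26, 28, 30; M̄R̄ = 229.0000 / 11 = 20.8182
UCL = X̄ + 3·M̄R̄/d₂ = 566.4167 + 3 × 20.8182 / 1.128 = 621.7842

621.78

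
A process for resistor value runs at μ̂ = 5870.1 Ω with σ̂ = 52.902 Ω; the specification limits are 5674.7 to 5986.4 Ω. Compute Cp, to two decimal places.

Cp = (USL − LSL) / (6σ̂) = (5986.4 − 5674.7) / (6 × 52.902) = 311.7000 / 317.4120 = 0.9820

0.98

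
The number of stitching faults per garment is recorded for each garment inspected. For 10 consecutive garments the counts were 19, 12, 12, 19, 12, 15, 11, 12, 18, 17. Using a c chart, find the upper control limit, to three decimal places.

c̄ = (19 + 12 + 12 + 19 + 12 + 15 + 11 + 12 + 18 + 17) / 10 = 147 / 10 = 14.7000
UCL = c̄ + 3√c̄ = 14.7000 + 3 × √14.7000 = 14.7000 + 3 × 3.8341 = 26.2022

26.202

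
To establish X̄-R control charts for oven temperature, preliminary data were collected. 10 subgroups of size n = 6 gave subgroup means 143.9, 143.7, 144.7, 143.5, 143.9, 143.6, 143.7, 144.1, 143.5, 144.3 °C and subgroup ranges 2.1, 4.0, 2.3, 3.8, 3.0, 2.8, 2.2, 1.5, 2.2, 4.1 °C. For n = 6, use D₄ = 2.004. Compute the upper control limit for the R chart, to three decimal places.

5.611

R̄ = (2.1 + 4.0 + 2.3 + 3.8 + 3.0 + 2.8 + 2.2 + 1.5 + 2.2 + 4.1) / 10 = 28.0000 / 10 = 2.8000
UCL_R = D₄·R̄ = 2.004 × 2.8000 = 5.6112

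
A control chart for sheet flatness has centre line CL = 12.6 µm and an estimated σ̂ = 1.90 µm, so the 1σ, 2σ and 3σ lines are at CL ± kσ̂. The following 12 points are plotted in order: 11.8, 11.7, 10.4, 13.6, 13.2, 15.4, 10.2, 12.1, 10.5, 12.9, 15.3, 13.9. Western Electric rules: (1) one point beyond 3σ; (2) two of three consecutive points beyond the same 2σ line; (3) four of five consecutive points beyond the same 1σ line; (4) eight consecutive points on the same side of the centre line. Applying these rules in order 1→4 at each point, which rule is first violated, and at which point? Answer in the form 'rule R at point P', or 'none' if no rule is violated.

none

Zone of each point (C = within 1σ̂, B = 1σ̂–2σ̂, A = 2σ̂–3σ̂, * = beyond 3σ̂; sign = side of CL): 1:-C, 2:-C, 3:-B, 4:+C, 5:+C, 6:+B, 7:-B, 8:-C, 9:-B, 10:+C, 11:+B, 12:+C
No rule fires across all 12 points.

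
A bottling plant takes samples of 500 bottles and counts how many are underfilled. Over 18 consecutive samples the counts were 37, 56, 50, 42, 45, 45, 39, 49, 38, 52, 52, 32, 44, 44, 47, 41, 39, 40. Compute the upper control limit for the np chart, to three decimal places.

p̄ = Σdᵢ / (k·n) = 792 / (18 × 500) = 0.08800
UCL = np̄ + 3·√(np̄(1−p̄)) = 44.0000 + 3 × √(44.0000×0.91200) = 44.0000 + 3 × 6.3347 = 63.0040

63.004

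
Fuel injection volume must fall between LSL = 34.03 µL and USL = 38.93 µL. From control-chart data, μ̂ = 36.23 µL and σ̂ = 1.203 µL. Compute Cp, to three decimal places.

Cp = (USL − LSL) / (6σ̂) = (38.93 − 34.03) / (6 × 1.203) = 4.9000 / 7.2180 = 0.6789

0.679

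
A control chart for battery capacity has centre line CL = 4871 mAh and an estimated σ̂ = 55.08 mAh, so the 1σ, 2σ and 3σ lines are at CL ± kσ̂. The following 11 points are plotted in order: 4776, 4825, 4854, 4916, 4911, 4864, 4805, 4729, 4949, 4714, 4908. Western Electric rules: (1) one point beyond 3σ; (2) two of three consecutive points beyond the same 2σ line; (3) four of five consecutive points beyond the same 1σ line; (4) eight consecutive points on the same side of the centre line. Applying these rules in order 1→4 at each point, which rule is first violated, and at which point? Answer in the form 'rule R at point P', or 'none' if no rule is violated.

Zone of each point (C = within 1σ̂, B = 1σ̂–2σ̂, A = 2σ̂–3σ̂, * = beyond 3σ̂; sign = side of CL): 1:-B, 2:-C, 3:-C, 4:+C, 5:+C, 6:-C, 7:-B, 8:-A, 9:+B, 10:-A, 11:+C
Rule 2 (two of three consecutive points beyond the same 2σ limit) is satisfied at point 10.

rule 2 at point 10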